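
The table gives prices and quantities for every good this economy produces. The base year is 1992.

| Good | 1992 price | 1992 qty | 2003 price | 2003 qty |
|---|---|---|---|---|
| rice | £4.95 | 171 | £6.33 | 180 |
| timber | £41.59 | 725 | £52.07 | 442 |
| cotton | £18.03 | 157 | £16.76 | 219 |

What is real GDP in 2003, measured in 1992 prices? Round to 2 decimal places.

£23222.35

Real GDP 2003 = Σ (p_1992 × q_2003) = 4.95·180 + 41.59·442 + 18.03·219 = 23222.35.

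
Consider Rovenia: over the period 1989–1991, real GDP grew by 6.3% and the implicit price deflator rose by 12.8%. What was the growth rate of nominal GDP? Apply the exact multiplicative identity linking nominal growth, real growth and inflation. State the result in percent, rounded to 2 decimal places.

19.91%

(1 + g_nom) = (1 + g_real)(1 + π) = 1.0630 × 1.1280 = 1.19906.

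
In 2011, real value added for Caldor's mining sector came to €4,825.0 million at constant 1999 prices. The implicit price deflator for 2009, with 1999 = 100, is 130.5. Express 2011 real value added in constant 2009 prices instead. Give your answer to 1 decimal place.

Real value added in 2009 prices = Real value added in 1999 prices × (P_2009/P_1999) = 4825.0 × 1.305 = 6296.63.

€6,296.6 million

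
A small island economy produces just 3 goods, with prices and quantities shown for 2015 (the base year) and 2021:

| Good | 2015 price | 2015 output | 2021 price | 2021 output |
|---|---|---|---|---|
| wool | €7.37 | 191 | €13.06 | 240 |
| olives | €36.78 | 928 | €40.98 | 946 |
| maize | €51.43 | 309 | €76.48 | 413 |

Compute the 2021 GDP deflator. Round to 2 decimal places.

127.13

Nominal GDP 2021 = 13.06·240 + 40.98·946 + 76.48·413 = 73487.72.
Real GDP 2021 (at 2015 prices) = 7.37·240 + 36.78·946 + 51.43·413 = 57803.27.
Deflator = Nominal/Real × 100 = 73487.72/57803.27 × 100 = 127.134.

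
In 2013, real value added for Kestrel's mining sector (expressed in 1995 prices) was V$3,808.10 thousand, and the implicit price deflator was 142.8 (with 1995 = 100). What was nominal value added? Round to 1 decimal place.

Nominal value added = Real × (implicit price deflator/100) = 3808.10 × 1.428 = 5437.97.

V$5,438.0 thousand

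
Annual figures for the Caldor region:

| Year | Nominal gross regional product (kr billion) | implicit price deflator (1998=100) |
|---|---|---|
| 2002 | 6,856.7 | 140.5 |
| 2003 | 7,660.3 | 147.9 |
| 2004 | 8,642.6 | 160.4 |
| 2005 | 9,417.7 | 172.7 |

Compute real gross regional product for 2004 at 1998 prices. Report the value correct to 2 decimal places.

Real gross regional product 2004 = 8642.6 / 1.604 = 5388.15.

kr 5,388.15 billion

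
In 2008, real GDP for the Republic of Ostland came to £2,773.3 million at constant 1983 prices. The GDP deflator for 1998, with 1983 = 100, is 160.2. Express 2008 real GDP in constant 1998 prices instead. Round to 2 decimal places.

Real GDP in 1998 prices = Real GDP in 1983 prices × (P_1998/P_1983) = 2773.3 × 1.602 = 4442.83.

£4,442.83 million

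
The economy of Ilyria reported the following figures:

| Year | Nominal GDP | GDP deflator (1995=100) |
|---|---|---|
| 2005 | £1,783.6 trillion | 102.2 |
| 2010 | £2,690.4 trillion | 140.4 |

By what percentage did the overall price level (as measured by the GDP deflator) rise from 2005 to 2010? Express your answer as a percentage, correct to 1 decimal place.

Price-level change = 140.4 / 102.2 − 1 = 0.3738.

37.4%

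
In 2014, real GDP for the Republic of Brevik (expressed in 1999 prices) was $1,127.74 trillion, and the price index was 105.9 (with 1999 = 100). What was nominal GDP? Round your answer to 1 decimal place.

$1,194.3 trillion

Nominal GDP = Real × (price index/100) = 1127.74 × 1.059 = 1194.28.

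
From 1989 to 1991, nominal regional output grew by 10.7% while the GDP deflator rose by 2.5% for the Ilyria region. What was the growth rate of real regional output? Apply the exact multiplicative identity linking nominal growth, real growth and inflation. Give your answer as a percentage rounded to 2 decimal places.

(1 + g_nom) = (1 + g_real)(1 + π), so g_real = 1.1070 / 1.0250 − 1 = 0.08000.

8.00%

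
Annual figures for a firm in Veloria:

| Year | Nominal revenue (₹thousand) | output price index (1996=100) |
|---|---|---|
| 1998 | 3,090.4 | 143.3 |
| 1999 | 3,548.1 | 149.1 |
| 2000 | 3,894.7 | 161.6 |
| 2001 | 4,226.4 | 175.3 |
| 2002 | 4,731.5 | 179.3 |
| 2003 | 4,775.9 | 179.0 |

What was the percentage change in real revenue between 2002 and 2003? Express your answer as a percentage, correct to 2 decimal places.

1.11%

Real revenue 2002 = 4731.5/1.793 = 2638.87.
Real revenue 2003 = 4775.9/1.790 = 2668.10.
Change = 2668.10/2638.87 − 1 = 0.0111.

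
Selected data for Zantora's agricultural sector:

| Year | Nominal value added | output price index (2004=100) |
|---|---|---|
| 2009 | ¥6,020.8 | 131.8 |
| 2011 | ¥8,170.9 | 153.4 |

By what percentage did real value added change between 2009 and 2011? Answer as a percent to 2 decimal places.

16.60%

Deflate each year: 2009 → 6020.8/1.318 = 4568.13; 2011 → 8170.9/1.534 = 5326.53.
So real value added changed by 5326.53/4568.13 − 1 = 0.1660, i.e. 16.60%.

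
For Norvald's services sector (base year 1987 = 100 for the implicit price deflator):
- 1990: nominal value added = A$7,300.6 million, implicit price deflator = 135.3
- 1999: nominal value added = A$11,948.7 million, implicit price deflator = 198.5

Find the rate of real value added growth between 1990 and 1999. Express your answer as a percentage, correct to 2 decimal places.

11.56%

Real value added 1990 = 7300.6 / 1.353 = 5395.86.
Real value added 1999 = 11948.7 / 1.985 = 6019.50.
Real growth = 6019.50 / 5395.86 − 1 = 0.1156.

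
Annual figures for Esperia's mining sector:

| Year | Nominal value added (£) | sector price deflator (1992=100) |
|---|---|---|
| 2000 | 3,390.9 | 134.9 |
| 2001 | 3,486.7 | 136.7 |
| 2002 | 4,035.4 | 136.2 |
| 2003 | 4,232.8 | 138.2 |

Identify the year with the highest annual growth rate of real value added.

2001: real = 3486.7/1.367 = 2550.62; growth vs 2000 (2513.64) = 1.47%.
2002: real = 4035.4/1.362 = 2962.85; growth vs 2001 (2550.62) = 16.16%.
2003: real = 4232.8/1.382 = 3062.81; growth vs 2002 (2962.85) = 3.37%.

2002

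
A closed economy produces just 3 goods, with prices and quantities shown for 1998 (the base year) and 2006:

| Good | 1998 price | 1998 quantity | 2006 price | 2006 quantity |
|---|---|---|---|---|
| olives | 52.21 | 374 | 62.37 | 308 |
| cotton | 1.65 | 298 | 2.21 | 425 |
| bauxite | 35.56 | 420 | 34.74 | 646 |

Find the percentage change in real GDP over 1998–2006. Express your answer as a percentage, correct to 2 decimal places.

Real GDP 1998 = Nominal GDP 1998 = 52.21·374 + 1.65·298 + 35.56·420 = 34953.44.
Real GDP 2006 (at 1998 prices) = 52.21·308 + 1.65·425 + 35.56·646 = 39753.69.
Real growth = 39753.69/34953.44 − 1 = 0.1373.

13.73%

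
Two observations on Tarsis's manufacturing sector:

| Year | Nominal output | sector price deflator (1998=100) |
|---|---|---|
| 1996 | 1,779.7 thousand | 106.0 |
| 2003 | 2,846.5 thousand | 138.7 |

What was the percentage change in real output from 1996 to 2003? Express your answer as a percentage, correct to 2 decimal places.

Real output 1996 = 1779.7 / 1.060 = 1678.96.
Real output 2003 = 2846.5 / 1.387 = 2052.27.
Real growth = 2052.27 / 1678.96 − 1 = 0.2223.

22.23%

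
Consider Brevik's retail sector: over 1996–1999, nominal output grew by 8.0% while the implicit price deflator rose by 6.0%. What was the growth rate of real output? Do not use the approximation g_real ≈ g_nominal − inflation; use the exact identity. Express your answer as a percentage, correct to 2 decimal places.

(1 + g_nom) = (1 + g_real)(1 + π), so g_real = 1.0800 / 1.0600 − 1 = 0.01887.

1.89%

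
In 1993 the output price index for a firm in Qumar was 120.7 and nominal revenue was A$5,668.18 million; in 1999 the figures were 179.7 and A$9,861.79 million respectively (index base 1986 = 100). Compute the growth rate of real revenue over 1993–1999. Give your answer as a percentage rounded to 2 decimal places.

16.86%

Deflate each year: 1993 → 5668.18/1.207 = 4696.09; 1999 → 9861.79/1.797 = 5487.92.
So real revenue changed by 5487.92/4696.09 − 1 = 0.1686, i.e. 16.86%.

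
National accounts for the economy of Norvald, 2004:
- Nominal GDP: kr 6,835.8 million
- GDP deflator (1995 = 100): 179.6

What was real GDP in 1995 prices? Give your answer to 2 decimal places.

Real GDP = Nominal / (GDP deflator/100) = 6835.8 / 1.796 = 3806.12.

kr 3,806.12 million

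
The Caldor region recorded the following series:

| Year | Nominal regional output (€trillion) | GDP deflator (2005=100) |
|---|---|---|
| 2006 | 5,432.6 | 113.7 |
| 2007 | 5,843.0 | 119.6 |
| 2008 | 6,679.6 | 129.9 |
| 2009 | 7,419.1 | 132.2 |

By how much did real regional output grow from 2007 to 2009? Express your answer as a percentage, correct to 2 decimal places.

Real regional output 2007 = 5843.0/1.196 = 4885.45.
Real regional output 2009 = 7419.1/1.322 = 5612.03.
Change = 5612.03/4885.45 − 1 = 0.1487.

14.87%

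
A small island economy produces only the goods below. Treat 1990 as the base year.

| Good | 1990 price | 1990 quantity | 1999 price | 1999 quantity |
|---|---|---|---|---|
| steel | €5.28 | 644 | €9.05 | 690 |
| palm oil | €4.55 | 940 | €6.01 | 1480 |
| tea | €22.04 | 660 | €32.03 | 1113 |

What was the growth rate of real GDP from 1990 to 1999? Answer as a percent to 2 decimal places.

57.07%

Real GDP 1990 = Nominal GDP 1990 = 5.28·644 + 4.55·940 + 22.04·660 = 22223.72.
Real GDP 1999 (at 1990 prices) = 5.28·690 + 4.55·1480 + 22.04·1113 = 34907.72.
Real growth = 34907.72/22223.72 − 1 = 0.5707.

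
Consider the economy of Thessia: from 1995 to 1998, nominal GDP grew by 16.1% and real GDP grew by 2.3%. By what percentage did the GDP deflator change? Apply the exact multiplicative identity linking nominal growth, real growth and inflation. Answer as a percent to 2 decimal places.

(1 + g_nom) = (1 + g_real)(1 + π), so π = 1.1610 / 1.0230 − 1 = 0.13490.

13.49%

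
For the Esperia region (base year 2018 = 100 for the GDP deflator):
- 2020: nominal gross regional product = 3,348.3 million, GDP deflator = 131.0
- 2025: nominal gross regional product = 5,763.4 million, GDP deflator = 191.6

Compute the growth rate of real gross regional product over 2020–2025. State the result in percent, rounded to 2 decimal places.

17.69%

Deflate each year: 2020 → 3348.3/1.310 = 2555.95; 2025 → 5763.4/1.916 = 3008.04.
So real gross regional product changed by 3008.04/2555.95 − 1 = 0.1769, i.e. 17.69%.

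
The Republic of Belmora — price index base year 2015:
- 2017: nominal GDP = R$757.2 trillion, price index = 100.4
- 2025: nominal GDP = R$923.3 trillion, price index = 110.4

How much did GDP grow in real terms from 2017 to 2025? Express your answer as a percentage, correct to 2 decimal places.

10.89%

Real GDP 2017 = 757.2 / 1.004 = 754.18.
Real GDP 2025 = 923.3 / 1.104 = 836.32.
Real growth = 836.32 / 754.18 − 1 = 0.1089.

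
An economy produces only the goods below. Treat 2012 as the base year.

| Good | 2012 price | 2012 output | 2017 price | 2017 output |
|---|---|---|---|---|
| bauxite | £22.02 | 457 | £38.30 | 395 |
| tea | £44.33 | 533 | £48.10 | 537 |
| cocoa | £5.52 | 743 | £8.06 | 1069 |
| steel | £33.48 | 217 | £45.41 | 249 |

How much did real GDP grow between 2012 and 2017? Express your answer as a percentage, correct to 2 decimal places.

Real GDP 2012 = Nominal GDP 2012 = 22.02·457 + 44.33·533 + 5.52·743 + 33.48·217 = 45057.55.
Real GDP 2017 (at 2012 prices) = 22.02·395 + 44.33·537 + 5.52·1069 + 33.48·249 = 46740.51.
Real growth = 46740.51/45057.55 − 1 = 0.0374.

3.74%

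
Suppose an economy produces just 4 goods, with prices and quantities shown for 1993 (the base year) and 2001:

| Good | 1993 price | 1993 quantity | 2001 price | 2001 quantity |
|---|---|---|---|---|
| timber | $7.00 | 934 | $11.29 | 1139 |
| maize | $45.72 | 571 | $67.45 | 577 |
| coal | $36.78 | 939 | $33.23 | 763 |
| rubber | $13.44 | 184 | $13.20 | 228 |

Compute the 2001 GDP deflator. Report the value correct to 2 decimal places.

122.39

Nominal GDP 2001 = 11.29·1139 + 67.45·577 + 33.23·763 + 13.20·228 = 80142.05.
Real GDP 2001 (at 1993 prices) = 7.00·1139 + 45.72·577 + 36.78·763 + 13.44·228 = 65480.90.
Deflator = Nominal/Real × 100 = 80142.05/65480.90 × 100 = 122.390.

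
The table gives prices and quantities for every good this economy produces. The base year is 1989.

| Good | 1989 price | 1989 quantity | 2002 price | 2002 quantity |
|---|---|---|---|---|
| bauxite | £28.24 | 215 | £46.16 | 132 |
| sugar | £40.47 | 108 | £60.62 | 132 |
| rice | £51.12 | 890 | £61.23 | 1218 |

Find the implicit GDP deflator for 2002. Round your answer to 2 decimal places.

Nominal GDP 2002 = 46.16·132 + 60.62·132 + 61.23·1218 = 88673.10.
Real GDP 2002 (at 1989 prices) = 28.24·132 + 40.47·132 + 51.12·1218 = 71333.88.
Deflator = Nominal/Real × 100 = 88673.10/71333.88 × 100 = 124.307.

124.31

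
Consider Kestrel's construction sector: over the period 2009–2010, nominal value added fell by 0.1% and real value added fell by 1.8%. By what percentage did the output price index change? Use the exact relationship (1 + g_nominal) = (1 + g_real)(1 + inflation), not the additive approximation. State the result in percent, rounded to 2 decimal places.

1.73%

(1 + g_nom) = (1 + g_real)(1 + π), so π = 0.9990 / 0.9820 − 1 = 0.01731.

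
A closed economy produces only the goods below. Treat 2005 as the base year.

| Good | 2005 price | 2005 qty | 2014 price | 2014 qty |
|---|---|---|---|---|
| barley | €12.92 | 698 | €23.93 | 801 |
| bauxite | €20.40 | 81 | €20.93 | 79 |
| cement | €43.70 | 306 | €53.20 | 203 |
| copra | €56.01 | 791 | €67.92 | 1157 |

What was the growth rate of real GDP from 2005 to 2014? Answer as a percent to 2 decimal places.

25.30%

Real GDP 2005 = Nominal GDP 2005 = 12.92·698 + 20.40·81 + 43.70·306 + 56.01·791 = 68346.67.
Real GDP 2014 (at 2005 prices) = 12.92·801 + 20.40·79 + 43.70·203 + 56.01·1157 = 85635.19.
Real growth = 85635.19/68346.67 − 1 = 0.2530.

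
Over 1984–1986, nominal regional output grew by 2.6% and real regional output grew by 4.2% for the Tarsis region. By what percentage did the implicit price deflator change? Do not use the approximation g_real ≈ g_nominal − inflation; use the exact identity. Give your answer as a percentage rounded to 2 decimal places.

(1 + g_nom) = (1 + g_real)(1 + π), so π = 1.0260 / 1.0420 − 1 = -0.01536.

-1.54%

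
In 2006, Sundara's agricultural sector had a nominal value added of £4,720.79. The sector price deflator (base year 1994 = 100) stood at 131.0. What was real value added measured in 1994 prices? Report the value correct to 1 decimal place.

Real value added = Nominal / (sector price deflator/100) = 4720.79 / 1.310 = 3603.66.

£3,603.7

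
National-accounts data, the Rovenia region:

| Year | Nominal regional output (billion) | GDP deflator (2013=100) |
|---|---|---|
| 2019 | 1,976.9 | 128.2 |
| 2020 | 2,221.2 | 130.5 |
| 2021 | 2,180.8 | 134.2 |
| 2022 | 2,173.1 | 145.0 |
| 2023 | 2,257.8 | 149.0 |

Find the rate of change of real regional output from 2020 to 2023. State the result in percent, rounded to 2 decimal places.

Real regional output 2020 = 2221.2/1.305 = 1702.07.
Real regional output 2023 = 2257.8/1.490 = 1515.30.
Change = 1515.30/1702.07 − 1 = -0.1097.

-10.97%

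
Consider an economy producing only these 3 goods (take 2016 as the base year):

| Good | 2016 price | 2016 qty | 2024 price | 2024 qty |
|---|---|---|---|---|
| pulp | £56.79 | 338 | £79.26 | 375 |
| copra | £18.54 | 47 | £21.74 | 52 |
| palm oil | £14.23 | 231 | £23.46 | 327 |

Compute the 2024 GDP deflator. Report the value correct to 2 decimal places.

143.14

Nominal GDP 2024 = 79.26·375 + 21.74·52 + 23.46·327 = 38524.40.
Real GDP 2024 (at 2016 prices) = 56.79·375 + 18.54·52 + 14.23·327 = 26913.54.
Deflator = Nominal/Real × 100 = 38524.40/26913.54 × 100 = 143.141.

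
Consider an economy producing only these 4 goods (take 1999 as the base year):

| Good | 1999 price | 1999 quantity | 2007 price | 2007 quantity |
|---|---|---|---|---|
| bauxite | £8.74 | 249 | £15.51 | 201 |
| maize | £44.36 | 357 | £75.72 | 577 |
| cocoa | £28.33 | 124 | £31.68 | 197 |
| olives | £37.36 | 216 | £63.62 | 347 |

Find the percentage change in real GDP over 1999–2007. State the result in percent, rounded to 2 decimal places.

55.08%

Real GDP 1999 = Nominal GDP 1999 = 8.74·249 + 44.36·357 + 28.33·124 + 37.36·216 = 29595.46.
Real GDP 2007 (at 1999 prices) = 8.74·201 + 44.36·577 + 28.33·197 + 37.36·347 = 45897.39.
Real growth = 45897.39/29595.46 − 1 = 0.5508.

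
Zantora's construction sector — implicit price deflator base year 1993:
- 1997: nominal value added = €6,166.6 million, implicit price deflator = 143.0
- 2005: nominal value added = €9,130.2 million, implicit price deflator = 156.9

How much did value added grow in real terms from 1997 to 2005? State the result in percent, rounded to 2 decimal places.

Real value added 1997 = 6166.6 / 1.430 = 4312.31.
Real value added 2005 = 9130.2 / 1.569 = 5819.12.
Real growth = 5819.12 / 4312.31 − 1 = 0.3494.

34.94%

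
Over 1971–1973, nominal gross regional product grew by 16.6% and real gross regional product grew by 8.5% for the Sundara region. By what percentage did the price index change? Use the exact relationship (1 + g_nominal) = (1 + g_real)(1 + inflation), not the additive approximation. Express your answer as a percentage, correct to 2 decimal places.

7.47%

(1 + g_nom) = (1 + g_real)(1 + π), so π = 1.1660 / 1.0850 − 1 = 0.07465.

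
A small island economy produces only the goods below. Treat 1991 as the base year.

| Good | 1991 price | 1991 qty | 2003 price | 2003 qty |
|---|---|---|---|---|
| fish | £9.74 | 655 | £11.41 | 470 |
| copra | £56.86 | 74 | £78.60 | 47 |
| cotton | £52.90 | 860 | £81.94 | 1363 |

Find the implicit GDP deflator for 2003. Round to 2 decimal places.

152.16

Nominal GDP 2003 = 11.41·470 + 78.60·47 + 81.94·1363 = 120741.12.
Real GDP 2003 (at 1991 prices) = 9.74·470 + 56.86·47 + 52.90·1363 = 79352.92.
Deflator = Nominal/Real × 100 = 120741.12/79352.92 × 100 = 152.157.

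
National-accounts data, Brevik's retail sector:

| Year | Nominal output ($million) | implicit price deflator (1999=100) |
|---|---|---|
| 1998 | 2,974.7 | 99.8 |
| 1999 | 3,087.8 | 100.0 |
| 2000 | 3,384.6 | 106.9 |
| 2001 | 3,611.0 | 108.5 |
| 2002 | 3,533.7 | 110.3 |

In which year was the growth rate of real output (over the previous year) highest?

2001

1999: real = 3087.8/1.000 = 3087.80; growth vs 1998 (2980.66) = 3.59%.
2000: real = 3384.6/1.069 = 3166.14; growth vs 1999 (3087.80) = 2.54%.
2001: real = 3611.0/1.085 = 3328.11; growth vs 2000 (3166.14) = 5.12%.
2002: real = 3533.7/1.103 = 3203.72; growth vs 2001 (3328.11) = -3.74%.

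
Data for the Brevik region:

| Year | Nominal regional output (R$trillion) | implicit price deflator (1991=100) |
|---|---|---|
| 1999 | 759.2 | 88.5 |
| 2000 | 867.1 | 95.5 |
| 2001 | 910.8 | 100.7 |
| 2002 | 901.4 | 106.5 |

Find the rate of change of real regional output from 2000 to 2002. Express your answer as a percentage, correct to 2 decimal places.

-6.78%

Real regional output 2000 = 867.1/0.955 = 907.96.
Real regional output 2002 = 901.4/1.065 = 846.38.
Change = 846.38/907.96 − 1 = -0.0678.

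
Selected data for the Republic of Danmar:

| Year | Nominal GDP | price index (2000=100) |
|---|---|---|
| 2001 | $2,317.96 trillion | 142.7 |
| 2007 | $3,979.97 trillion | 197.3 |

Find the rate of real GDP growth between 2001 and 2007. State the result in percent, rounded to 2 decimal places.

Real GDP 2001 = 2317.96 / 1.427 = 1624.36.
Real GDP 2007 = 3979.97 / 1.973 = 2017.22.
Real growth = 2017.22 / 1624.36 − 1 = 0.2419.

24.19%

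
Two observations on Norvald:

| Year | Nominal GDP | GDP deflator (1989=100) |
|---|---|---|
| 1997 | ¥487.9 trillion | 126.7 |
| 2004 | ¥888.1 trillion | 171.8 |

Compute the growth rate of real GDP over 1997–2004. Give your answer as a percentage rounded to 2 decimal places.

34.24%

Real GDP 1997 = 487.9 / 1.267 = 385.08.
Real GDP 2004 = 888.1 / 1.718 = 516.94.
Real growth = 516.94 / 385.08 − 1 = 0.3424.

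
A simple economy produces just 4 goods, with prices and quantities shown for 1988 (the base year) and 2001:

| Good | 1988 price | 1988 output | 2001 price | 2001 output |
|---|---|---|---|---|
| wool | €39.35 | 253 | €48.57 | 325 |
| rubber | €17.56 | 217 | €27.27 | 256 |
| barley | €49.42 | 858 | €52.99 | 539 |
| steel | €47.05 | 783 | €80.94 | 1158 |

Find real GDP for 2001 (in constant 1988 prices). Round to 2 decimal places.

Real GDP 2001 = Σ (p_1988 × q_2001) = 39.35·325 + 17.56·256 + 49.42·539 + 47.05·1158 = 98405.39.

€98405.39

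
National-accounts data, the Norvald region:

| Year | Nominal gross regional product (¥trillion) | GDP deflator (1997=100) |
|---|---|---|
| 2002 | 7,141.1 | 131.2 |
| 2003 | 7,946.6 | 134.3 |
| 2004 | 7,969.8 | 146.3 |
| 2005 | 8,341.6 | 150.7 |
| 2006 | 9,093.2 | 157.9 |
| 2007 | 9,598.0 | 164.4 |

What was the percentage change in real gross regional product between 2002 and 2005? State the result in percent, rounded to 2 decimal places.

1.70%

Real gross regional product 2002 = 7141.1/1.312 = 5442.91.
Real gross regional product 2005 = 8341.6/1.507 = 5535.24.
Change = 5535.24/5442.91 − 1 = 0.0170.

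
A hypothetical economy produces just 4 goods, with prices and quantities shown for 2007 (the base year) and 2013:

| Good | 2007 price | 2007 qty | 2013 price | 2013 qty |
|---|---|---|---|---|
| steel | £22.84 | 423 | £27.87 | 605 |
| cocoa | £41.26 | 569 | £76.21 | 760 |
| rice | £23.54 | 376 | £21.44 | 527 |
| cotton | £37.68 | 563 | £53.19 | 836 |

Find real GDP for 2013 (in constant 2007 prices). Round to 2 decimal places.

Real GDP 2013 = Σ (p_2007 × q_2013) = 22.84·605 + 41.26·760 + 23.54·527 + 37.68·836 = 89081.86.

£89081.86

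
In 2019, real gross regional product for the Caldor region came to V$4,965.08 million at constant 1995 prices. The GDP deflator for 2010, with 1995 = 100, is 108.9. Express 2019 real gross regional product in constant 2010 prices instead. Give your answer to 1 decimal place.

Real gross regional product in 2010 prices = Real gross regional product in 1995 prices × (P_2010/P_1995) = 4965.08 × 1.089 = 5406.97.

V$5,407.0 million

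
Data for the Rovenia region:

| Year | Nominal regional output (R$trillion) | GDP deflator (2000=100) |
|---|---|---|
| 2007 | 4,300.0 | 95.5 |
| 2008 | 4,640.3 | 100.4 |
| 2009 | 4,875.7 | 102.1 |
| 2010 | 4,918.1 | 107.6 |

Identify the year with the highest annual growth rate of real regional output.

2009

2008: real = 4640.3/1.004 = 4621.81; growth vs 2007 (4502.62) = 2.65%.
2009: real = 4875.7/1.021 = 4775.42; growth vs 2008 (4621.81) = 3.32%.
2010: real = 4918.1/1.076 = 4570.72; growth vs 2009 (4775.42) = -4.29%.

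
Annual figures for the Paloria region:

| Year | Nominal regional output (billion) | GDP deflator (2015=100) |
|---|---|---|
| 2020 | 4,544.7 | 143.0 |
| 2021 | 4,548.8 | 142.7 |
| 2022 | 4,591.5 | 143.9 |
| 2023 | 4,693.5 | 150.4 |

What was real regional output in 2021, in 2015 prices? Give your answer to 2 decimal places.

Real regional output 2021 = 4548.8 / 1.427 = 3187.67.

3,187.67 billion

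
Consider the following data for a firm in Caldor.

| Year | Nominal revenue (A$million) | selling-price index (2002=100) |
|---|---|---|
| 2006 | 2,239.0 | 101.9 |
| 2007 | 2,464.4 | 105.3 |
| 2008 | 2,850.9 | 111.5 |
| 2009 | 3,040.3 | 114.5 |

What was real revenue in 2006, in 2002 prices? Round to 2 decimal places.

Real revenue 2006 = 2239.0 / 1.019 = 2197.25.

A$2,197.25 million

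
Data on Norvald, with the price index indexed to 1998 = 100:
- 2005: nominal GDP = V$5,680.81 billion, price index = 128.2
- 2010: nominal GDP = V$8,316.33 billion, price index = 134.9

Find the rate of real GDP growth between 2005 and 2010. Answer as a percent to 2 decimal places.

Real GDP 2005 = 5680.81 / 1.282 = 4431.21.
Real GDP 2010 = 8316.33 / 1.349 = 6164.81.
Real growth = 6164.81 / 4431.21 − 1 = 0.3912.

39.12%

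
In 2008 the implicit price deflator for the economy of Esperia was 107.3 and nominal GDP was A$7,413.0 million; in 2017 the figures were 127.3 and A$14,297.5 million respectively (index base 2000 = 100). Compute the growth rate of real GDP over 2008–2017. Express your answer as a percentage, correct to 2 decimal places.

Real GDP 2008 = 7413.0 / 1.073 = 6908.67.
Real GDP 2017 = 14297.5 / 1.273 = 11231.34.
Real growth = 11231.34 / 6908.67 − 1 = 0.6257.

62.57%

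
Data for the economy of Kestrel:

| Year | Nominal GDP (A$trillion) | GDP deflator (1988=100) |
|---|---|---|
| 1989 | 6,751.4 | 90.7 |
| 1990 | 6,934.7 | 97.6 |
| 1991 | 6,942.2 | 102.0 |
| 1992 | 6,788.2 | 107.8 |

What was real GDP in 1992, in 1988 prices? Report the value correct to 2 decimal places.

Real GDP 1992 = 6788.2 / 1.078 = 6297.03.

A$6,297.03 trillion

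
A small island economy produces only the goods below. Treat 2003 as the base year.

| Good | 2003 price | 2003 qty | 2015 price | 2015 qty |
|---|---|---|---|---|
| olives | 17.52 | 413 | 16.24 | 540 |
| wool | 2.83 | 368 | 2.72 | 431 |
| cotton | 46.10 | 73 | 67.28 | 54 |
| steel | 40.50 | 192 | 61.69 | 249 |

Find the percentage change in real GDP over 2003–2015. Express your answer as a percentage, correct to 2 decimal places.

Real GDP 2003 = Nominal GDP 2003 = 17.52·413 + 2.83·368 + 46.10·73 + 40.50·192 = 19418.50.
Real GDP 2015 (at 2003 prices) = 17.52·540 + 2.83·431 + 46.10·54 + 40.50·249 = 23254.43.
Real growth = 23254.43/19418.50 − 1 = 0.1975.

19.75%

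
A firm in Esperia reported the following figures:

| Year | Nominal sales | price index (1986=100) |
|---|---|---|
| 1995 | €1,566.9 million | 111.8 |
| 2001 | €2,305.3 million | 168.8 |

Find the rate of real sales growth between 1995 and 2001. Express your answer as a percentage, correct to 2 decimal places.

Deflate each year: 1995 → 1566.9/1.118 = 1401.52; 2001 → 2305.3/1.688 = 1365.70.
So real sales changed by 1365.70/1401.52 − 1 = -0.0256, i.e. -2.56%.

-2.56%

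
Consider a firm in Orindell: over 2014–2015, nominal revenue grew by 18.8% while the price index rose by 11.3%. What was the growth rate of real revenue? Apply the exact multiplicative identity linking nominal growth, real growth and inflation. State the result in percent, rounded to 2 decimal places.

(1 + g_nom) = (1 + g_real)(1 + π), so g_real = 1.1880 / 1.1130 − 1 = 0.06739.

6.74%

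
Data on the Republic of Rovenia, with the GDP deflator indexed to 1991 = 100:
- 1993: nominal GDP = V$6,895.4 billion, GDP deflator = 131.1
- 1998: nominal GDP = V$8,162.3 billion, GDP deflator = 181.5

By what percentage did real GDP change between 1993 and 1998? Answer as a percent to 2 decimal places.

-14.50%

Real GDP 1993 = 6895.4 / 1.311 = 5259.65.
Real GDP 1998 = 8162.3 / 1.815 = 4497.13.
Real growth = 4497.13 / 5259.65 − 1 = -0.1450.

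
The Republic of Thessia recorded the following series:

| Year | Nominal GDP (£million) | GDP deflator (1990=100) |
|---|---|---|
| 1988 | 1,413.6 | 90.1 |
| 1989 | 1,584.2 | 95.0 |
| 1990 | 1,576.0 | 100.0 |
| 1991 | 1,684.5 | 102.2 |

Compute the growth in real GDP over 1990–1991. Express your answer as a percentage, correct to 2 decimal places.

Real GDP 1990 = 1576.0/1.000 = 1576.00.
Real GDP 1991 = 1684.5/1.022 = 1648.24.
Change = 1648.24/1576.00 − 1 = 0.0458.

4.58%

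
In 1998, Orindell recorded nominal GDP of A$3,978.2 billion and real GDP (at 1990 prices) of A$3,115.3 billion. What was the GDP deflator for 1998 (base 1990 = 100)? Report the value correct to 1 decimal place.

GDP deflator = (Nominal / Real) × 100 = 3978.2 / 3115.3 × 100 = 127.70.

127.7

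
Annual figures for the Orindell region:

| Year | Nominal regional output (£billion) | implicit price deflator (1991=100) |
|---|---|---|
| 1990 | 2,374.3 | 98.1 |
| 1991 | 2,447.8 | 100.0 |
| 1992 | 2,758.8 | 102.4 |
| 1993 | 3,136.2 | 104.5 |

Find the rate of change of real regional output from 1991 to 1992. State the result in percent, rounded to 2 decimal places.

Real regional output 1991 = 2447.8/1.000 = 2447.80.
Real regional output 1992 = 2758.8/1.024 = 2694.14.
Change = 2694.14/2447.80 − 1 = 0.1006.

10.06%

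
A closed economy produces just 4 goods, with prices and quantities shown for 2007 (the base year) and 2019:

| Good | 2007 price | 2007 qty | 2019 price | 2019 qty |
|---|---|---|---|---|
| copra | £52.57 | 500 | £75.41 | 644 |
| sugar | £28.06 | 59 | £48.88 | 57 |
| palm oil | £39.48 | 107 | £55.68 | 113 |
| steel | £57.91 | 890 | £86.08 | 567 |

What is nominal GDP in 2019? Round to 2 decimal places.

£106449.40

Nominal GDP 2019 = Σ (p_2019 × q_2019) = 75.41·644 + 48.88·57 + 55.68·113 + 86.08·567 = 106449.40.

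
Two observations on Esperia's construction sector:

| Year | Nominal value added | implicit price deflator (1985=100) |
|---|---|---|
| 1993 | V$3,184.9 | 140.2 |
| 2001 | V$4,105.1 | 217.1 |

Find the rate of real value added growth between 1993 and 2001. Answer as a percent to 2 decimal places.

-16.76%

Real value added 1993 = 3184.9 / 1.402 = 2271.68.
Real value added 2001 = 4105.1 / 2.171 = 1890.88.
Real growth = 1890.88 / 2271.68 − 1 = -0.1676.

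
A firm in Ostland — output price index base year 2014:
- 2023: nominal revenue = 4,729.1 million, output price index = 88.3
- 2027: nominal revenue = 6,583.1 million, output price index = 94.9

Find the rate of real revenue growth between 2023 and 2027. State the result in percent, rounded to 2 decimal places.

Deflate each year: 2023 → 4729.1/0.883 = 5355.72; 2027 → 6583.1/0.949 = 6936.88.
So real revenue changed by 6936.88/5355.72 − 1 = 0.2952, i.e. 29.52%.

29.52%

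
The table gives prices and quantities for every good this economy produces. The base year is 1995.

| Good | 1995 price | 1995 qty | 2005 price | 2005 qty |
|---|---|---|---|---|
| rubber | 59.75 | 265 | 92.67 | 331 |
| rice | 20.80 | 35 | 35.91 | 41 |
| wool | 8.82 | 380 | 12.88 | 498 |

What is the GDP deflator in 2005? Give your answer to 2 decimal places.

154.10

Nominal GDP 2005 = 92.67·331 + 35.91·41 + 12.88·498 = 38560.32.
Real GDP 2005 (at 1995 prices) = 59.75·331 + 20.80·41 + 8.82·498 = 25022.41.
Deflator = Nominal/Real × 100 = 38560.32/25022.41 × 100 = 154.103.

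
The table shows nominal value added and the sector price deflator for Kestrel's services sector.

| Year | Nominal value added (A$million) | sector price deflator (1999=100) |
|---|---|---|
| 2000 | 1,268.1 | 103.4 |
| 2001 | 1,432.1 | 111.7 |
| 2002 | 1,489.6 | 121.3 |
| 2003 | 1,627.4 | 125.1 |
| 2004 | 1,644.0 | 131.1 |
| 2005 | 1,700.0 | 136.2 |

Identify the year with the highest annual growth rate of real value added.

2003

2001: real = 1432.1/1.117 = 1282.09; growth vs 2000 (1226.40) = 4.54%.
2002: real = 1489.6/1.213 = 1228.03; growth vs 2001 (1282.09) = -4.22%.
2003: real = 1627.4/1.251 = 1300.88; growth vs 2002 (1228.03) = 5.93%.
2004: real = 1644.0/1.311 = 1254.00; growth vs 2003 (1300.88) = -3.60%.
2005: real = 1700.0/1.362 = 1248.16; growth vs 2004 (1254.00) = -0.47%.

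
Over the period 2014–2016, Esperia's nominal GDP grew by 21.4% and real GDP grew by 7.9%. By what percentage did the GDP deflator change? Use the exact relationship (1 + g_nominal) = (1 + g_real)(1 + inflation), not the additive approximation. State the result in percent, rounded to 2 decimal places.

12.51%

(1 + g_nom) = (1 + g_real)(1 + π), so π = 1.2140 / 1.0790 − 1 = 0.12512.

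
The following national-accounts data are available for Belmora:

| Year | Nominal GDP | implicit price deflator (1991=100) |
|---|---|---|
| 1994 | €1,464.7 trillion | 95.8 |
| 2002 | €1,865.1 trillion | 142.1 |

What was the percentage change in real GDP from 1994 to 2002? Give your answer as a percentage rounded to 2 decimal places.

-14.15%

Real GDP 1994 = 1464.7 / 0.958 = 1528.91.
Real GDP 2002 = 1865.1 / 1.421 = 1312.53.
Real growth = 1312.53 / 1528.91 − 1 = -0.1415.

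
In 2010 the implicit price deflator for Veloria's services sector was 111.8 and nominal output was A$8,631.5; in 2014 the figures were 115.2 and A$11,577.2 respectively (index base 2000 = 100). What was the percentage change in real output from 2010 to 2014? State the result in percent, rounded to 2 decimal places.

30.17%

Deflate each year: 2010 → 8631.5/1.118 = 7720.48; 2014 → 11577.2/1.152 = 10049.65.
So real output changed by 10049.65/7720.48 − 1 = 0.3017, i.e. 30.17%.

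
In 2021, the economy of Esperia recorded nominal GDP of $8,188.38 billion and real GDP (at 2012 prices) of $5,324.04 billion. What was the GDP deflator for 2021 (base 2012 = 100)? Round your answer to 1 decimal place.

153.8

GDP deflator = (Nominal / Real) × 100 = 8188.38 / 5324.04 × 100 = 153.80.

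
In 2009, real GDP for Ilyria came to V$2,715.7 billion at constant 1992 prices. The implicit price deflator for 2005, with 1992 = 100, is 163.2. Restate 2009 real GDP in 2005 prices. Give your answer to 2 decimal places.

Real GDP in 2005 prices = Real GDP in 1992 prices × (P_2005/P_1992) = 2715.7 × 1.632 = 4432.02.

V$4,432.02 billion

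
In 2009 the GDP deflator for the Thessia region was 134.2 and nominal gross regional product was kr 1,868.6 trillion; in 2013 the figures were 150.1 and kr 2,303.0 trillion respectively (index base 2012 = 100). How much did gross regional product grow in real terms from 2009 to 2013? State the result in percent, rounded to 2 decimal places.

10.19%

Deflate each year: 2009 → 1868.6/1.342 = 1392.40; 2013 → 2303.0/1.501 = 1534.31.
So real gross regional product changed by 1534.31/1392.40 − 1 = 0.1019, i.e. 10.19%.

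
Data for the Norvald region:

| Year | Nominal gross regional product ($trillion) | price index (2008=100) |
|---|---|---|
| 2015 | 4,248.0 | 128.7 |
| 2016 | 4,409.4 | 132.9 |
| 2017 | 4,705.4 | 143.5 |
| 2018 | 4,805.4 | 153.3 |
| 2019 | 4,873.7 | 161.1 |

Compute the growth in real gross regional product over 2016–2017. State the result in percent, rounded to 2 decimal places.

-1.17%

Real gross regional product 2016 = 4409.4/1.329 = 3317.83.
Real gross regional product 2017 = 4705.4/1.435 = 3279.02.
Change = 3279.02/3317.83 − 1 = -0.0117.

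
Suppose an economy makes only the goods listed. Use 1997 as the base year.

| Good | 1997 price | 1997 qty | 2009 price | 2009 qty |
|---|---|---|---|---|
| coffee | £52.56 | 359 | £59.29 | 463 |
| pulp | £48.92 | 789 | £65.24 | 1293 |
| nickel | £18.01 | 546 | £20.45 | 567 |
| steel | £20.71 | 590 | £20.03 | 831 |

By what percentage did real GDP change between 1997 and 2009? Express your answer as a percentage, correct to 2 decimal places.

Real GDP 1997 = Nominal GDP 1997 = 52.56·359 + 48.92·789 + 18.01·546 + 20.71·590 = 79519.28.
Real GDP 2009 (at 1997 prices) = 52.56·463 + 48.92·1293 + 18.01·567 + 20.71·831 = 115010.52.
Real growth = 115010.52/79519.28 − 1 = 0.4463.

44.63%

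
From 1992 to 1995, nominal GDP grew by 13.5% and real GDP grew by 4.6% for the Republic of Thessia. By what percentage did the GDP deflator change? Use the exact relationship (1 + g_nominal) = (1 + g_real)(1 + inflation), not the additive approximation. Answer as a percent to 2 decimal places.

8.51%

(1 + g_nom) = (1 + g_real)(1 + π), so π = 1.1350 / 1.0460 − 1 = 0.08509.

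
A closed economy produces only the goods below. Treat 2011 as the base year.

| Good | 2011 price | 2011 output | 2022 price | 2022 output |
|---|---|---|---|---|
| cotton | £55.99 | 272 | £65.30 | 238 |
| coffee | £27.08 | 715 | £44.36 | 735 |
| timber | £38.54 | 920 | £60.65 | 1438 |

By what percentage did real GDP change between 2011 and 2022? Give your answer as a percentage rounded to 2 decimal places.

26.56%

Real GDP 2011 = Nominal GDP 2011 = 55.99·272 + 27.08·715 + 38.54·920 = 70048.28.
Real GDP 2022 (at 2011 prices) = 55.99·238 + 27.08·735 + 38.54·1438 = 88649.94.
Real growth = 88649.94/70048.28 − 1 = 0.2656.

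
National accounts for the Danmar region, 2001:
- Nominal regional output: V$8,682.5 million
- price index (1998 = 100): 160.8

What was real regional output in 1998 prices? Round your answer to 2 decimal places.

V$5,399.56 million

Real regional output = Nominal / (price index/100) = 8682.5 / 1.608 = 5399.56.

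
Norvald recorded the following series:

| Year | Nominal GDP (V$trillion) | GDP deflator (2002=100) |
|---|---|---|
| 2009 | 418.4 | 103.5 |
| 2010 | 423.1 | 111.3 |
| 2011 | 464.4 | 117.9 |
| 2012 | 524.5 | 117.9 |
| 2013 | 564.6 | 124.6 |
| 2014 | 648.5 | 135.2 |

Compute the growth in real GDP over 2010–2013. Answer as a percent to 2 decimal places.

19.20%

Real GDP 2010 = 423.1/1.113 = 380.14.
Real GDP 2013 = 564.6/1.246 = 453.13.
Change = 453.13/380.14 − 1 = 0.1920.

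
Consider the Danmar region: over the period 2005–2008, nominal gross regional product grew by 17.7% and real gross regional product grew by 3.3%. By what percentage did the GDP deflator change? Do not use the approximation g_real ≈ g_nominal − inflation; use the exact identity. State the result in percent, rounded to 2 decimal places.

(1 + g_nom) = (1 + g_real)(1 + π), so π = 1.1770 / 1.0330 − 1 = 0.13940.

13.94%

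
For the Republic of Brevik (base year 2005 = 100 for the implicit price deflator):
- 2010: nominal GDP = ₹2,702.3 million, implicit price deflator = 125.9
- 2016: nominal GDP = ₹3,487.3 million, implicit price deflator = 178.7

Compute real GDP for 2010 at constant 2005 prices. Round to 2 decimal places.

Real GDP = Nominal / (implicit price deflator/100) = 2702.3 / 1.259 = 2146.39.

₹2,146.39 million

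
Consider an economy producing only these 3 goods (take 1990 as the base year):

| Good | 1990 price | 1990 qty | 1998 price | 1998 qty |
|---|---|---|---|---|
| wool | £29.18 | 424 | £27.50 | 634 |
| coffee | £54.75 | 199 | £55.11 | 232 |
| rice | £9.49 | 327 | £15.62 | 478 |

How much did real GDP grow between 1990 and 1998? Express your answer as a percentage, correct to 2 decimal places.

Real GDP 1990 = Nominal GDP 1990 = 29.18·424 + 54.75·199 + 9.49·327 = 26370.80.
Real GDP 1998 (at 1990 prices) = 29.18·634 + 54.75·232 + 9.49·478 = 35738.34.
Real growth = 35738.34/26370.80 − 1 = 0.3552.

35.52%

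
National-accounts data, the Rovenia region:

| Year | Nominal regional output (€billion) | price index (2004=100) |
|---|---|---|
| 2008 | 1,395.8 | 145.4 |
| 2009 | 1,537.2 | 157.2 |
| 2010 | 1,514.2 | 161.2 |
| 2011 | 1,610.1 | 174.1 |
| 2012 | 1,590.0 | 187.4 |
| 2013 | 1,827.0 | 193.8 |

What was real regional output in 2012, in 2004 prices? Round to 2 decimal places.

Real regional output 2012 = 1590.0 / 1.874 = 848.45.

€848.45 billion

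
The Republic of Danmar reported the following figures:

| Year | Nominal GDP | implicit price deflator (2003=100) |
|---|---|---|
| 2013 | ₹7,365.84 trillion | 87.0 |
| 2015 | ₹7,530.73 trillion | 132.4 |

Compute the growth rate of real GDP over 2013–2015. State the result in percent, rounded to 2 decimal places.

Real GDP 2013 = 7365.84 / 0.870 = 8466.48.
Real GDP 2015 = 7530.73 / 1.324 = 5687.86.
Real growth = 5687.86 / 8466.48 − 1 = -0.3282.

-32.82%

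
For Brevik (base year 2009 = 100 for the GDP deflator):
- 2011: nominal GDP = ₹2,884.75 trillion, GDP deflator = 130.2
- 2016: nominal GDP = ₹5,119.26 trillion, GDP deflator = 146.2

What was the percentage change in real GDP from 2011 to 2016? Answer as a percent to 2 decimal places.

Deflate each year: 2011 → 2884.75/1.302 = 2215.63; 2016 → 5119.26/1.462 = 3501.55.
So real GDP changed by 3501.55/2215.63 − 1 = 0.5804, i.e. 58.04%.

58.04%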